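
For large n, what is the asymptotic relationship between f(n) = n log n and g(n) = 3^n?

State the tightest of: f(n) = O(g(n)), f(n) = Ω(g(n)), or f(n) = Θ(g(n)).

n log n vs 3^n: f(n) = O(g(n)) but not Ω(g(n)) — 3^n grows strictly faster than n log n.

Answer: f(n) = O(g(n)) but not Ω(g(n)) — 3^n grows strictly faster than n log n.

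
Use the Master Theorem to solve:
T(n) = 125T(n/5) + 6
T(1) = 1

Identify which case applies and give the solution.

a=125, b=5, f(n)=6. log_5(125) = 3. Since c=0 < 3, Case 1 applies: T(n) = Θ(n^log_b(a)) = O(n^3).

Answer: O(n^3) - Case 1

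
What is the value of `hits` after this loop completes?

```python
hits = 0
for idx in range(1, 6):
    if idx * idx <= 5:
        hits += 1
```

Count numbers where idx² ≤ 5
`hits` takes the values: 0 → 1 → 2

Answer: 2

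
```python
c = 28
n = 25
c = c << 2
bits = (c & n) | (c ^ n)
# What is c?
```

Trace:
`c = 28` → c = 28
`n = 25` → n = 25
`c = c << 2` → c = 112
`bits = (c & n) | (c ^ n)` → bits = 121
So c = 112

Answer: 112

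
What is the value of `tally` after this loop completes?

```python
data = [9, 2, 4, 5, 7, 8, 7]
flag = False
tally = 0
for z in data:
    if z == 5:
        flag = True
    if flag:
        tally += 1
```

Count elements after first 5 in [9, 2, 4, 5, 7, 8, 7]
`tally` takes the values: 0 → 1 → 2 → 3 → 4

Answer: 4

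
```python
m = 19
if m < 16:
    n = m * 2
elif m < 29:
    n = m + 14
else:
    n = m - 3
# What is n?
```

Trace:
`m = 19` → m = 19
`if m < 16: ...` → m < 16 is False, m < 29 is True → n = 33
So n = 33

Answer: 33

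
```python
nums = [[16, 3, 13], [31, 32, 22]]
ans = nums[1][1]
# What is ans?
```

Trace:
`nums = [[16, 3, 13], [31, 32, 22]]` → nums = [[16, 3, 13], [31, 32, 22]]
`ans = nums[1][1]` → ans = 32
So ans = 32

Answer: 32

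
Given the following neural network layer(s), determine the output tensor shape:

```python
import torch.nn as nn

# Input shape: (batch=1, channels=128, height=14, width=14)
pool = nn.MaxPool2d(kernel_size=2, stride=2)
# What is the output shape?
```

Input: (1, 128, 14, 14) -> Output: (1, 128, 7, 7)

Answer: (1, 128, 7, 7)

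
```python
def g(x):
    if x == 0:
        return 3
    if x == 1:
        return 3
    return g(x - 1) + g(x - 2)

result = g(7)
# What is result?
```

Build up from base cases: g(0)=3, g(1)=3, g(2)=6, g(3)=9, g(4)=15, g(5)=24, g(6)=39, ..., g(7)=63

Answer: 63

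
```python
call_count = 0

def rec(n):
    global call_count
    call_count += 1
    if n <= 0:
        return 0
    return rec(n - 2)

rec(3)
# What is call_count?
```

Linear recursion stepping by 2: 3 calls from n=3 down to ≤0.

Answer: 3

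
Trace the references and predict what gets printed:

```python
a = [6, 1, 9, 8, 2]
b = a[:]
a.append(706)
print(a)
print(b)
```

Key concept: slice [:] creates copy.
Step by step:
`a = [6, 1, 9, 8, 2]` → a = [6, 1, 9, 8, 2]
`b = a[:]` → b = [6, 1, 9, 8, 2]
`a.append(706)` → a = [6, 1, 9, 8, 2, 706]
`print(a)` → prints [6, 1, 9, 8, 2, 706]
`print(b)` → prints [6, 1, 9, 8, 2]

Answer:
[6, 1, 9, 8, 2, 706]
[6, 1, 9, 8, 2]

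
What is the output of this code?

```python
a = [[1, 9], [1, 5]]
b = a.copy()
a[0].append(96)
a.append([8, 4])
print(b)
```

Key concept: shallow copy with nested lists.
Step by step:
`a = [[1, 9], [1, 5]]` → a = [[1, 9], [1, 5]]
`b = a.copy()` → b = [[1, 9], [1, 5]]
`a[0].append(96)` → a = [[1, 9, 96], [1, 5]]; b = [[1, 9, 96], [1, 5]]
`a.append([8, 4])` → a = [[1, 9, 96], [1, 5], [8, 4]]
`print(b)` → prints [[1, 9, 96], [1, 5]]

Answer: [[1, 9, 96], [1, 5]]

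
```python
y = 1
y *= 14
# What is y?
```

Trace:
`y = 1` → y = 1
`y *= 14` → y = 14
So y = 14

Answer: 14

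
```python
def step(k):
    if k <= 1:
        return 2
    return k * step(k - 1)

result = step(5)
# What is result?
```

step(5) = 5 * 4 * 3 * 2 * 2 = 240

Answer: 240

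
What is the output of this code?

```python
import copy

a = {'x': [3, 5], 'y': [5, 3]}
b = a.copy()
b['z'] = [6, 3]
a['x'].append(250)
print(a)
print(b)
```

Key concept: shallow copy of dict with mutable values.
Step by step:
`a = {'x': [3, 5], 'y': [5, 3]}` → a = {'x': [3, 5], 'y': [5, 3]}
`b = a.copy()` → b = {'x': [3, 5], 'y': [5, 3]}
`b['z'] = [6, 3]` → b = {'x': [3, 5], 'y': [5, 3], 'z': [6, 3]}
`a['x'].append(250)` → a = {'x': [3, 5, 250], 'y': [5, 3]}; b = {'x': [3, 5, 250], 'y': [5, 3], 'z': [6, 3]}
`print(a)` → prints {'x': [3, 5, 250], 'y': [5, 3]}
`print(b)` → prints {'x': [3, 5, 250], 'y': [5, 3], 'z': [6, 3]}

Answer:
{'x': [3, 5, 250], 'y': [5, 3]}
{'x': [3, 5, 250], 'y': [5, 3], 'z': [6, 3]}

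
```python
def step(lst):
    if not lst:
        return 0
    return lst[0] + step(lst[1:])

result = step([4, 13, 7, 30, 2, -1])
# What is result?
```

4 + 13 + 7 + 30 + 2 + (-1) + 0 = 55

Answer: 55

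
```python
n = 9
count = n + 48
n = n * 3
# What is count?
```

Trace:
`n = 9` → n = 9
`count = n + 48` → count = 57
`n = n * 3` → n = 27
So count = 57

Answer: 57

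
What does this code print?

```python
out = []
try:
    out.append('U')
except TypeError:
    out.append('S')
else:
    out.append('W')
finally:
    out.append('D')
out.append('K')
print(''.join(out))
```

Execution trace: 'U' (try body, no exception) → 'W' (else) → 'D' (finally) → 'K' (after the try/except). Output: UWDK

Answer: UWDK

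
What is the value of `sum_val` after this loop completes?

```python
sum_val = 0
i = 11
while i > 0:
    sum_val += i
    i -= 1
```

Sum 11 down to 1
`sum_val` takes the values: 0 → 11 → 21 → 30 → 38 → 45 → 51 → 56 → 60 → 63 → 65 → 66

Answer: 66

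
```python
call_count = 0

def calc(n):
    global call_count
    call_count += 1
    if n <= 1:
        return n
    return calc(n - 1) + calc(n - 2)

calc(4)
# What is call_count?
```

Calls(n) = 1 + Calls(n-1) + Calls(n-2); Calls(0)=Calls(1)=1. For n=4 this gives 9.

Answer: 9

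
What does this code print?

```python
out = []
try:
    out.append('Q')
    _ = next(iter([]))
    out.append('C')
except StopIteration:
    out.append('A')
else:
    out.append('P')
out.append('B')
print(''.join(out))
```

Execution trace: 'Q' (try body) → 'A' (except StopIteration) → 'B' (after the try/except). Output: QAB

Answer: QAB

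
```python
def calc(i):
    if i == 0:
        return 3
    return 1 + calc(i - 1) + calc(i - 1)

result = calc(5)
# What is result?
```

calc(i) = 1 + 2·calc(i-1), calc(0)=3. Closed form: (3+1)·2^5 - 1 = 127.

Answer: 127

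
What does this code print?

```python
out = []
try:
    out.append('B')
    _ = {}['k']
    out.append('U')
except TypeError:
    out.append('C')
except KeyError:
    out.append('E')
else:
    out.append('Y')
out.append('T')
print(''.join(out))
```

Execution trace: 'B' (try body) → 'E' (except KeyError) → 'T' (after the try/except). Output: BET

Answer: BET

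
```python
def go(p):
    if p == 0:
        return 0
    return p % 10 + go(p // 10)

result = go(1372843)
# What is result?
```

Sum of digits of 1372843: 3 + 4 + 8 + 2 + 7 + 3 + 1 = 28

Answer: 28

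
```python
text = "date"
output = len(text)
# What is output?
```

Trace:
`text = "date"` → text = 'date'
`output = len(text)` → output = 4
So output = 4

Answer: 4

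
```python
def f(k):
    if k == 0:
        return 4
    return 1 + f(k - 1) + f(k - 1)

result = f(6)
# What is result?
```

f(k) = 1 + 2·f(k-1), f(0)=4. Closed form: (4+1)·2^6 - 1 = 319.

Answer: 319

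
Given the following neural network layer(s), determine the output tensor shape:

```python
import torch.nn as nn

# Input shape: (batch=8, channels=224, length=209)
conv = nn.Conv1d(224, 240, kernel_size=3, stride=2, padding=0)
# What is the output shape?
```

Input: (8, 224, 209) -> Output: (8, 240, 104)

Answer: (8, 240, 104)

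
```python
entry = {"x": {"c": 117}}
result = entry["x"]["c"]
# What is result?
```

Trace:
`entry = {"x": {"c": 117}}` → entry = {'x': {'c': 117}}
`result = entry["x"]["c"]` → result = 117
So result = 117

Answer: 117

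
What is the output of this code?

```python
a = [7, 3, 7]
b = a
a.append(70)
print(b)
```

Key concept: basic list aliasing.
Step by step:
`a = [7, 3, 7]` → a = [7, 3, 7]
`b = a` → b = [7, 3, 7] (same object as a)
`a.append(70)` → a = [7, 3, 7, 70] (same object as b); b = [7, 3, 7, 70] (same object as a)
`print(b)` → prints [7, 3, 7, 70]

Answer: [7, 3, 7, 70]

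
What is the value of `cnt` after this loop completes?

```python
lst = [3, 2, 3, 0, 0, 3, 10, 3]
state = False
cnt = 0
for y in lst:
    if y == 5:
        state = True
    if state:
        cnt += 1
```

Count elements after first 5 in [3, 2, 3, 0, 0, 3, 10, 3]
`cnt` takes the values: 0

Answer: 0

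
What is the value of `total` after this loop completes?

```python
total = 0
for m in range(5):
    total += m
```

Sum of 0 to 4 = 10
`total` takes the values: 0 → 1 → 3 → 6 → 10

Answer: 10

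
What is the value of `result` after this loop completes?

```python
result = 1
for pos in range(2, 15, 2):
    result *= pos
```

Product of even numbers 2 to 14
`result` takes the values: 1 → 2 → 8 → 48 → 384 → 3840 → 46080 → 645120

Answer: 645120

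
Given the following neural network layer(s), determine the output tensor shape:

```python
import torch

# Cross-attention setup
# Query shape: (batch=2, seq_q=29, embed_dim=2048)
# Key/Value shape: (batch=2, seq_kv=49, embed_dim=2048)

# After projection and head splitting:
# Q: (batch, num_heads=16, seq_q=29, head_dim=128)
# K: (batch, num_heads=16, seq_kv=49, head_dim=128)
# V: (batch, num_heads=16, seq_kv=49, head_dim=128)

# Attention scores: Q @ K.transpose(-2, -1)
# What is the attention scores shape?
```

Input: (2, 29, 2048) -> Output: (2, 16, 29, 49)

Answer: (2, 16, 29, 49)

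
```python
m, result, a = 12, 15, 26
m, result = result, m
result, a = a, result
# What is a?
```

Trace:
`m, result, a = 12, 15, 26` → m = 12; result = 15; a = 26
`m, result = result, m` → m = 15; result = 12
`result, a = a, result` → result = 26; a = 12
So a = 12

Answer: 12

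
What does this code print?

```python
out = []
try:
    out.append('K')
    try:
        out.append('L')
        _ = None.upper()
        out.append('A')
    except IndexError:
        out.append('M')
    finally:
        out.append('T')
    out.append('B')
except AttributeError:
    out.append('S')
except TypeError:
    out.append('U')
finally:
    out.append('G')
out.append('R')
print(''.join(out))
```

Execution trace: 'K' (try body) → 'L' (inner try body) → 'T' (inner finally) → 'S' (except AttributeError) → 'G' (finally) → 'R' (after the try/except). Output: KLTSGR

Answer: KLTSGR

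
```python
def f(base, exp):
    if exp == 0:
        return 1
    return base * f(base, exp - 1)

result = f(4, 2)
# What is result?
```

f(4, 2) = 4 * 4 = 16

Answer: 16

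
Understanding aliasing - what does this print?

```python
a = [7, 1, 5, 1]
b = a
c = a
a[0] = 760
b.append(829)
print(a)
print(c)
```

Key concept: multiple aliases.
Step by step:
`a = [7, 1, 5, 1]` → a = [7, 1, 5, 1]
`b = a` → b = [7, 1, 5, 1] (same object as a)
`c = a` → c = [7, 1, 5, 1] (same object as a, b)
`a[0] = 760` → a = [760, 1, 5, 1] (same object as b, c); b = [760, 1, 5, 1] (same object as a, c); c = [760, 1, 5, 1] (same object as a, b)
`b.append(829)` → a = [760, 1, 5, 1, 829] (same object as b, c); b = [760, 1, 5, 1, 829] (same object as a, c); c = [760, 1, 5, 1, 829] (same object as a, b)
`print(a)` → prints [760, 1, 5, 1, 829]
`print(c)` → prints [760, 1, 5, 1, 829]

Answer:
[760, 1, 5, 1, 829]
[760, 1, 5, 1, 829]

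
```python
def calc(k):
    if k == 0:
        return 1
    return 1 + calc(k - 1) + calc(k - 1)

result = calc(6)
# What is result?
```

calc(k) = 1 + 2·calc(k-1), calc(0)=1. Closed form: (1+1)·2^6 - 1 = 127.

Answer: 127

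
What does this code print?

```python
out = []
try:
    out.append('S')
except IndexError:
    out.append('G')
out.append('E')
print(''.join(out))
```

Execution trace: 'S' (try body, no exception) → 'E' (after the try/except). Output: SE

Answer: SE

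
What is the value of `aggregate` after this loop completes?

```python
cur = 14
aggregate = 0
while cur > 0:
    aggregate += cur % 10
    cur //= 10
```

Sum digits of 14
`aggregate` takes the values: 0 → 4 → 5

Answer: 5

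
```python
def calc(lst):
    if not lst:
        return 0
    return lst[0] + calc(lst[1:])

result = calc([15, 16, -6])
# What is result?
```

15 + 16 + (-6) + 0 = 25

Answer: 25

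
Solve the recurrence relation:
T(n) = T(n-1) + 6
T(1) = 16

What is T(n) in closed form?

Unrolling: T(n) = T(1) + 6·(n-1) = 16 + 6(n-1) = 6n + 10.

Answer: T(n) = 6n + 10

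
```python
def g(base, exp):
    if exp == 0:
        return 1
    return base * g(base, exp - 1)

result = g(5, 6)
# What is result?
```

g(5, 6) = 5 * 5 * 5 * 5 * 5 * 5 = 15625

Answer: 15625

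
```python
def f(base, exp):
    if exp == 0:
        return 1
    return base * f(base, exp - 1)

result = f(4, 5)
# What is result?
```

f(4, 5) = 4 * 4 * 4 * 4 * 4 = 1024

Answer: 1024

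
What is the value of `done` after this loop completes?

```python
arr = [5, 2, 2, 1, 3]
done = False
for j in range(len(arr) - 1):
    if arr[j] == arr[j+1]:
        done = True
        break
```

Check consecutive duplicates in [5, 2, 2, 1, 3]
`done` takes the values: False → True

Answer: True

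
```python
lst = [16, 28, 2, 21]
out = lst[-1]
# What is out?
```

Trace:
`lst = [16, 28, 2, 21]` → lst = [16, 28, 2, 21]
`out = lst[-1]` → out = 21
So out = 21

Answer: 21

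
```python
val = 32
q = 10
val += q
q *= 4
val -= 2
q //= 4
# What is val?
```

Trace:
`val = 32` → val = 32
`q = 10` → q = 10
`val += q` → val = 42
`q *= 4` → q = 40
`val -= 2` → val = 40
`q //= 4` → q = 10
So val = 40

Answer: 40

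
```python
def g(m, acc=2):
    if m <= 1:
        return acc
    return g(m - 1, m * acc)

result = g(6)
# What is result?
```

Accumulator trace (n, acc): (6, 2) -> (5, 12) -> (4, 60) -> (3, 240) -> (2, 720) -> (1, 1440) -> return 1440

Answer: 1440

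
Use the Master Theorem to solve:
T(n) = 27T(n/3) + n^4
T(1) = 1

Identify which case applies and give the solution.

a=27, b=3, f(n)=n^4. log_3(27) = 3. Since c=4 > 3 and the regularity condition holds (27(n/3)^4 = (27/3^4)n^4 with 27/3^4 < 1), Case 3 applies: T(n) = Θ(f(n)) = O(n^4).

Answer: O(n^4) - Case 3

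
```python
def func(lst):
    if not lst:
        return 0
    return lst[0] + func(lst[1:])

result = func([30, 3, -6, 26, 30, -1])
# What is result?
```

30 + 3 + (-6) + 26 + 30 + (-1) + 0 = 82

Answer: 82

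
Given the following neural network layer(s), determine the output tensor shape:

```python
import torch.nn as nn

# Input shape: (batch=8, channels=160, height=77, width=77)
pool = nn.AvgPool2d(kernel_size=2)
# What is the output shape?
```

Input: (8, 160, 77, 77) -> Output: (8, 160, 38, 38)

Answer: (8, 160, 38, 38)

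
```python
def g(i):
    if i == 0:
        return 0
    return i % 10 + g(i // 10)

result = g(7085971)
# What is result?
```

Sum of digits of 7085971: 1 + 7 + 9 + 5 + 8 + 0 + 7 = 37

Answer: 37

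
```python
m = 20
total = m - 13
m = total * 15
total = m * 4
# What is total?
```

Trace:
`m = 20` → m = 20
`total = m - 13` → total = 7
`m = total * 15` → m = 105
`total = m * 4` → total = 420
So total = 420

Answer: 420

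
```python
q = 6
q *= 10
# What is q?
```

Trace:
`q = 6` → q = 6
`q *= 10` → q = 60
So q = 60

Answer: 60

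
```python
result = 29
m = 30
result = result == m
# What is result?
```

Trace:
`result = 29` → result = 29
`m = 30` → m = 30
`result = result == m` → result = False
So result = False

Answer: False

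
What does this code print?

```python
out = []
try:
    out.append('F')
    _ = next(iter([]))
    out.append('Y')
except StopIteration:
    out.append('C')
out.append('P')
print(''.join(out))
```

Execution trace: 'F' (try body) → 'C' (except StopIteration) → 'P' (after the try/except). Output: FCP

Answer: FCP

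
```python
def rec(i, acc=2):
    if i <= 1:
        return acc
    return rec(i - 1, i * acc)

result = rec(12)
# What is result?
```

Accumulator trace (n, acc): (12, 2) -> (11, 24) -> (10, 264) -> (9, 2640) -> (8, 23760) -> (7, 190080) -> (6, 1330560) -> (5, 7983360) -> (4, 39916800) -> (3, 159667200) -> (2, 479001600) -> (1, 958003200) -> return 958003200

Answer: 958003200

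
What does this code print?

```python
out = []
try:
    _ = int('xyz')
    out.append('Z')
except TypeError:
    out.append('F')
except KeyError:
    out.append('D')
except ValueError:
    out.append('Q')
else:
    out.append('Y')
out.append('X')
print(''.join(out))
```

Execution trace: 'Q' (except ValueError) → 'X' (after the try/except). Output: QX

Answer: QX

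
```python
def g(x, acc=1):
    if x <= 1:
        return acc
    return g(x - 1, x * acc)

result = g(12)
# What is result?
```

Accumulator trace (n, acc): (12, 1) -> (11, 12) -> (10, 132) -> (9, 1320) -> (8, 11880) -> (7, 95040) -> (6, 665280) -> (5, 3991680) -> (4, 19958400) -> (3, 79833600) -> (2, 239500800) -> (1, 479001600) -> return 479001600

Answer: 479001600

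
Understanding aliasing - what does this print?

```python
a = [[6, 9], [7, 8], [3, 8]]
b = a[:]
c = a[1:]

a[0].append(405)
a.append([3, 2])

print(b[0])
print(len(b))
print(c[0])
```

Key concept: slice with nested mutation.
Step by step:
`a = [[6, 9], [7, 8], [3, 8]]` → a = [[6, 9], [7, 8], [3, 8]]
`b = a[:]` → b = [[6, 9], [7, 8], [3, 8]]
`c = a[1:]` → c = [[7, 8], [3, 8]]
`a[0].append(405)` → a = [[6, 9, 405], [7, 8], [3, 8]]; b = [[6, 9, 405], [7, 8], [3, 8]]
`a.append([3, 2])` → a = [[6, 9, 405], [7, 8], [3, 8], [3, 2]]
`print(b[0])` → prints [6, 9, 405]
`print(len(b))` → prints 3
`print(c[0])` → prints [7, 8]

Answer:
[6, 9, 405]
3
[7, 8]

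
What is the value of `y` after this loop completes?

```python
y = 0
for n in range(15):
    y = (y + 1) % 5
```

Increment mod 5, 15 times = 0
`y` takes the values: 0 → 1 → 2 → 3 → 4 → 0 → 1 → 2 → 3 → 4 → 0 → 1 → 2 → 3 → 4 → 0

Answer: 0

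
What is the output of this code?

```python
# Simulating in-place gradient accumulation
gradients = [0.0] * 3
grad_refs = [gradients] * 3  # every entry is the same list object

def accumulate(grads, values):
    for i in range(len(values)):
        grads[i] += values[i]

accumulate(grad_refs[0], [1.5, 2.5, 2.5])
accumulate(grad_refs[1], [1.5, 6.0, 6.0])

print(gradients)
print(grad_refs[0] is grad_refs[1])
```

Key concept: gradient accumulation aliasing.
Step by step:
`gradients = [0.0] * 3` → gradients = [0.0, 0.0, 0.0]
`grad_refs = [gradients] * 3` → grad_refs = [[0.0, 0.0, 0.0], [0.0, 0.0, 0.0], [0.0, 0.0, 0.0]]
`accumulate(grad_refs[0], [1.5, 2.5, 2.5])` → gradients = [1.5, 2.5, 2.5]; grad_refs = [[1.5, 2.5, 2.5], [1.5, 2.5, 2.5], [1.5, 2.5, 2.5]]
`accumulate(grad_refs[1], [1.5, 6.0, 6.0])` → gradients = [3.0, 8.5, 8.5]; grad_refs = [[3.0, 8.5, 8.5], [3.0, 8.5, 8.5], [3.0, 8.5, 8.5]]
`print(gradients)` → prints [3.0, 8.5, 8.5]
`print(grad_refs[0] is grad_refs[1])` → prints True

Answer:
[3.0, 8.5, 8.5]
True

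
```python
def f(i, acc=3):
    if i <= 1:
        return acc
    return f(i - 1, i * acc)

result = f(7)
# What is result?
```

Accumulator trace (n, acc): (7, 3) -> (6, 21) -> (5, 126) -> (4, 630) -> (3, 2520) -> (2, 7560) -> (1, 15120) -> return 15120

Answer: 15120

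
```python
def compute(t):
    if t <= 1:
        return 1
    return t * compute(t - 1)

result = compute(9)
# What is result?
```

compute(9) = 9 * 8 * 7 * 6 * 5 * 4 * 3 * 2 * 1 = 362880

Answer: 362880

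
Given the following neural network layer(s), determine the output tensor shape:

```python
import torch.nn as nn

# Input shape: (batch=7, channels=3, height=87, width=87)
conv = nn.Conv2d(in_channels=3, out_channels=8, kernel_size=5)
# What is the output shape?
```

Input: (7, 3, 87, 87) -> Output: (7, 8, 83, 83)

Answer: (7, 8, 83, 83)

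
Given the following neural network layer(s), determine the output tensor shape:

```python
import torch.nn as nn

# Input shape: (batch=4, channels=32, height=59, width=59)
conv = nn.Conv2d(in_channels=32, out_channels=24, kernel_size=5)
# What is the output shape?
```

Input: (4, 32, 59, 59) -> Output: (4, 24, 55, 55)

Answer: (4, 24, 55, 55)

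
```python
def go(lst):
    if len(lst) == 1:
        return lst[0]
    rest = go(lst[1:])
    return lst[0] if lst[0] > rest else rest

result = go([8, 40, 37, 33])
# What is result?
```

Recursive max over [8, 40, 37, 33] = 40

Answer: 40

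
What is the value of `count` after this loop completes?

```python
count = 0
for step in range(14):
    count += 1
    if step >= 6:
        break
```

Loop breaks when step reaches 6, count is 7
`count` takes the values: 0 → 1 → 2 → 3 → 4 → 5 → 6 → 7

Answer: 7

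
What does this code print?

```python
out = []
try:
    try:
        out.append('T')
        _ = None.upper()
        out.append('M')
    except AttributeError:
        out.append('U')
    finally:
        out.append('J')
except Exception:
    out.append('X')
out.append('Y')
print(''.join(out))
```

Execution trace: 'T' (inner try body) → 'U' (inner except AttributeError) → 'J' (inner finally) → 'Y' (after the try/except). Output: TUJY

Answer: TUJY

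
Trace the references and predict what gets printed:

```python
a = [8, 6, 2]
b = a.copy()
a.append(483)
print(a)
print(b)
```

Key concept: list.copy() creates independent copy.
Step by step:
`a = [8, 6, 2]` → a = [8, 6, 2]
`b = a.copy()` → b = [8, 6, 2]
`a.append(483)` → a = [8, 6, 2, 483]
`print(a)` → prints [8, 6, 2, 483]
`print(b)` → prints [8, 6, 2]

Answer:
[8, 6, 2, 483]
[8, 6, 2]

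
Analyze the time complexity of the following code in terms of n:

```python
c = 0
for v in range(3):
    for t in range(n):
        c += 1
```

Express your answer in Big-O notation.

Each loop level contributes: 1 × n. Multiplying the contributions gives O(n).

Answer: O(n)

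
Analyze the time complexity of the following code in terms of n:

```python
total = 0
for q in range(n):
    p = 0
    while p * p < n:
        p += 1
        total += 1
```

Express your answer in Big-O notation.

Each loop level contributes: n × √n. Multiplying the contributions gives O(n√n).

Answer: O(n√n)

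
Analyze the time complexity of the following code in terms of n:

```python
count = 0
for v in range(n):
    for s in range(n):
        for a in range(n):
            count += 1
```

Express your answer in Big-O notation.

Each loop level contributes: n × n × n. Multiplying the contributions gives O(n^3).

Answer: O(n^3)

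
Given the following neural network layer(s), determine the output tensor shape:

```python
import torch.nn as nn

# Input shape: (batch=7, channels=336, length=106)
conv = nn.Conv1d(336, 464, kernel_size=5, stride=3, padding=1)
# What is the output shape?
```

Input: (7, 336, 106) -> Output: (7, 464, 35)

Answer: (7, 464, 35)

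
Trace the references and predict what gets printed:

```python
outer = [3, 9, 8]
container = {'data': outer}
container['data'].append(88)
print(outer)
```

Key concept: dict holds reference to list.
Step by step:
`outer = [3, 9, 8]` → outer = [3, 9, 8]
`container = {'data': outer}` → container = {'data': [3, 9, 8]}
`container['data'].append(88)` → outer = [3, 9, 8, 88]; container = {'data': [3, 9, 8, 88]}
`print(outer)` → prints [3, 9, 8, 88]

Answer: [3, 9, 8, 88]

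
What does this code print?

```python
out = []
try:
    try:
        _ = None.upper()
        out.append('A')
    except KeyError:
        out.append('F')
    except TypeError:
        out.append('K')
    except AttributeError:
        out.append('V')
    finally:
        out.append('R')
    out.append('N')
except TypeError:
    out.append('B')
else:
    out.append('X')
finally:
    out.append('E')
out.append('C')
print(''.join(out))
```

Execution trace: 'V' (inner except AttributeError) → 'R' (inner finally) → 'N' (try body, no exception) → 'X' (else) → 'E' (finally) → 'C' (after the try/except). Output: VRNXEC

Answer: VRNXEC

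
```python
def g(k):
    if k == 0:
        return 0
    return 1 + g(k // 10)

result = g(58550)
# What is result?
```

Count of digits of 58550: 5

Answer: 5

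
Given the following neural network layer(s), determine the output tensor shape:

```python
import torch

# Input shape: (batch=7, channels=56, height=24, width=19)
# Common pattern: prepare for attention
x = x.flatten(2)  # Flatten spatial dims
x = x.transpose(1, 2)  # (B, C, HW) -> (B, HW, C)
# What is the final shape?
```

Input: (7, 56, 24, 19) -> after flatten(2): (7, 56, 456) -> Output: (7, 456, 56)

Answer: (7, 456, 56)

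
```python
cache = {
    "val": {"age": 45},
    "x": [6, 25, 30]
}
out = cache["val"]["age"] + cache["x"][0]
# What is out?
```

Trace:
`cache = { ...` → cache = {'val': {'age': 45}, 'x': [6, 25, 30]}
`out = cache["val"]["age"] + cache["x"][0]` → out = 51
So out = 51

Answer: 51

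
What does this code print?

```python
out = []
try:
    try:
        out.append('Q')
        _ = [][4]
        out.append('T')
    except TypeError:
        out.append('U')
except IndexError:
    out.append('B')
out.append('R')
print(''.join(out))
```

Execution trace: 'Q' (try body) → 'B' (outer except IndexError) → 'R' (after the try/except). Output: QBR

Answer: QBR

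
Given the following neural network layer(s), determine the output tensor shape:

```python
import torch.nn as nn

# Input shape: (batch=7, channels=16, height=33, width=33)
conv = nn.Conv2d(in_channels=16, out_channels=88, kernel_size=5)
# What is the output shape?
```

Input: (7, 16, 33, 33) -> Output: (7, 88, 29, 29)

Answer: (7, 88, 29, 29)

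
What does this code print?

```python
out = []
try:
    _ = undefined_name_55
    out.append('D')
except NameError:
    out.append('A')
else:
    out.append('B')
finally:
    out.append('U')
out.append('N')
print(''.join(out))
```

Execution trace: 'A' (except NameError) → 'U' (finally) → 'N' (after the try/except). Output: AUN

Answer: AUN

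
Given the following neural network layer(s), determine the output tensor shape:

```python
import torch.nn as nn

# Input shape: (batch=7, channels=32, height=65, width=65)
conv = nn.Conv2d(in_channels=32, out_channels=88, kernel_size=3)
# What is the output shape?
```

Input: (7, 32, 65, 65) -> Output: (7, 88, 63, 63)

Answer: (7, 88, 63, 63)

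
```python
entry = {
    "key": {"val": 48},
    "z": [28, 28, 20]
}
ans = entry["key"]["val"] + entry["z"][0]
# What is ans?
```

Trace:
`entry = { ...` → entry = {'key': {'val': 48}, 'z': [28, 28, 20]}
`ans = entry["key"]["val"] + entry["z"][0]` → ans = 76
So ans = 76

Answer: 76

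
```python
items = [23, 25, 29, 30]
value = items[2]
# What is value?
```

Trace:
`items = [23, 25, 29, 30]` → items = [23, 25, 29, 30]
`value = items[2]` → value = 29
So value = 29

Answer: 29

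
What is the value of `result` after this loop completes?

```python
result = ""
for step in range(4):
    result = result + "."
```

Repeat '.' 4 times
`result` takes the values: "" → "." → ".." → "..." → "...."

Answer: "...."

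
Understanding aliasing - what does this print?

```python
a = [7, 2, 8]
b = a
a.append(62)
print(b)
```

Key concept: basic list aliasing.
Step by step:
`a = [7, 2, 8]` → a = [7, 2, 8]
`b = a` → b = [7, 2, 8] (same object as a)
`a.append(62)` → a = [7, 2, 8, 62] (same object as b); b = [7, 2, 8, 62] (same object as a)
`print(b)` → prints [7, 2, 8, 62]

Answer: [7, 2, 8, 62]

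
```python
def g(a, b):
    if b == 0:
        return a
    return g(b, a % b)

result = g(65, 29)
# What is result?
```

g(65, 29) -> g(29, 7) -> g(7, 1) -> g(1, 0) -> 1

Answer: 1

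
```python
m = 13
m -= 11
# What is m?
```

Trace:
`m = 13` → m = 13
`m -= 11` → m = 2
So m = 2

Answer: 2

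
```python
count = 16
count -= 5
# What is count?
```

Trace:
`count = 16` → count = 16
`count -= 5` → count = 11
So count = 11

Answer: 11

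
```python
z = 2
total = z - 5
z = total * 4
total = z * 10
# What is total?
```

Trace:
`z = 2` → z = 2
`total = z - 5` → total = -3
`z = total * 4` → z = -12
`total = z * 10` → total = -120
So total = -120

Answer: -120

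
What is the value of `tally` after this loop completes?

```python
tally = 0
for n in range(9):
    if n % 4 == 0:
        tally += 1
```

Count numbers divisible by 4 in range(9)
`tally` takes the values: 0 → 1 → 2 → 3

Answer: 3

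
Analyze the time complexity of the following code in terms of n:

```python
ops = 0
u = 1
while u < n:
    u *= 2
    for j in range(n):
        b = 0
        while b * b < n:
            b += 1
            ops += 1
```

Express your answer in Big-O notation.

Each loop level contributes: log n × n × √n. Multiplying the contributions gives O(n√n log n).

Answer: O(n√n log n)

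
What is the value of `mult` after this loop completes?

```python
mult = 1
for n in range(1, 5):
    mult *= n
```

4! = 24
`mult` takes the values: 1 → 2 → 6 → 24

Answer: 24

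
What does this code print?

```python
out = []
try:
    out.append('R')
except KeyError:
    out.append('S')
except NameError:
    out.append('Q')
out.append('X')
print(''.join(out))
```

Execution trace: 'R' (try body, no exception) → 'X' (after the try/except). Output: RX

Answer: RX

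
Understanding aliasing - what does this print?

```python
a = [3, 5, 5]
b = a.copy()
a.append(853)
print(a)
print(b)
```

Key concept: list.copy() creates independent copy.
Step by step:
`a = [3, 5, 5]` → a = [3, 5, 5]
`b = a.copy()` → b = [3, 5, 5]
`a.append(853)` → a = [3, 5, 5, 853]
`print(a)` → prints [3, 5, 5, 853]
`print(b)` → prints [3, 5, 5]

Answer:
[3, 5, 5, 853]
[3, 5, 5]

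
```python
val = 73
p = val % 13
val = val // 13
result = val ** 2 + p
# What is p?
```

Trace:
`val = 73` → val = 73
`p = val % 13` → p = 8
`val = val // 13` → val = 5
`result = val ** 2 + p` → result = 33
So p = 8

Answer: 8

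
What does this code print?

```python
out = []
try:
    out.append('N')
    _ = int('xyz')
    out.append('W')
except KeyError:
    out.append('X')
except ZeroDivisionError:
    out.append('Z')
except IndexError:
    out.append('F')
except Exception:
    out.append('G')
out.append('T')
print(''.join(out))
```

Execution trace: 'N' (try body) → 'G' (except Exception) → 'T' (after the try/except). Output: NGT

Answer: NGT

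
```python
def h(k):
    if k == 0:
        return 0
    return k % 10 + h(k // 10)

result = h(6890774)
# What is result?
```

Sum of digits of 6890774: 4 + 7 + 7 + 0 + 9 + 8 + 6 = 41

Answer: 41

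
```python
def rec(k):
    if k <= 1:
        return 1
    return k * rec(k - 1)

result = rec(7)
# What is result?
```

rec(7) = 7 * 6 * 5 * 4 * 3 * 2 * 1 = 5040

Answer: 5040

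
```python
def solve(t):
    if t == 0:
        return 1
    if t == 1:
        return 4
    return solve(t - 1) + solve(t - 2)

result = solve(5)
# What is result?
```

Build up from base cases: solve(0)=1, solve(1)=4, solve(2)=5, solve(3)=9, solve(4)=14, solve(5)=23

Answer: 23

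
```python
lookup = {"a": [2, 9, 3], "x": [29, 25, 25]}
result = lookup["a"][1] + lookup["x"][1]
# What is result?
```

Trace:
`lookup = {"a": [2, 9, 3], "x": [29, 25, 25]}` → lookup = {'a': [2, 9, 3], 'x': [29, 25, 25]}
`result = lookup["a"][1] + lookup["x"][1]` → result = 34
So result = 34

Answer: 34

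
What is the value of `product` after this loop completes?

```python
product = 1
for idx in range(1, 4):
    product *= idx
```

3! = 6
`product` takes the values: 1 → 2 → 6

Answer: 6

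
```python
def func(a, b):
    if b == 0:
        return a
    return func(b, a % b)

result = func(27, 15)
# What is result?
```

func(27, 15) -> func(15, 12) -> func(12, 3) -> func(3, 0) -> 3

Answer: 3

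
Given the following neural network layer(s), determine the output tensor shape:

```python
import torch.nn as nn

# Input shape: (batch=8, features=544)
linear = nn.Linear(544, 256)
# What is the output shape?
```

Input: (8, 544) -> Output: (8, 256)

Answer: (8, 256)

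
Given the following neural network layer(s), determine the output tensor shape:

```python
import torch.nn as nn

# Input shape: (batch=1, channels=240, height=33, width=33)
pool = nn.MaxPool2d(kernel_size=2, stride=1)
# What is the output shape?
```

Input: (1, 240, 33, 33) -> Output: (1, 240, 32, 32)

Answer: (1, 240, 32, 32)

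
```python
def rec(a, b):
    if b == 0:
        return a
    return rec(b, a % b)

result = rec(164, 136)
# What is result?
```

rec(164, 136) -> rec(136, 28) -> rec(28, 24) -> rec(24, 4) -> rec(4, 0) -> 4

Answer: 4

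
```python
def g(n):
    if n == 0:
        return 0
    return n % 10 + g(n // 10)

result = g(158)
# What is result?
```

Sum of digits of 158: 8 + 5 + 1 = 14

Answer: 14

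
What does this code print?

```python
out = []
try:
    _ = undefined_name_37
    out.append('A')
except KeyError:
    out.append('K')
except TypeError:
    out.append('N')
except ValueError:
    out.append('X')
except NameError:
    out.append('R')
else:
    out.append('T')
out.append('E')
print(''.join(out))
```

Execution trace: 'R' (except NameError) → 'E' (after the try/except). Output: RE

Answer: RE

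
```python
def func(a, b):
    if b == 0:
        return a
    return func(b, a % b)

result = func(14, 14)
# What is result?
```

func(14, 14) -> func(14, 0) -> 14

Answer: 14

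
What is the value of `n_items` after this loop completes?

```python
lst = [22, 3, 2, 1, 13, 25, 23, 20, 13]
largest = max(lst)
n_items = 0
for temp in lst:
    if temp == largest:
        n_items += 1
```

Count of max value 25 in [22, 3, 2, 1, 13, 25, 23, 20, 13]
`n_items` takes the values: 0 → 1

Answer: 1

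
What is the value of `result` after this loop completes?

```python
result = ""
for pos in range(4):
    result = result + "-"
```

Repeat '-' 4 times
`result` takes the values: "" → "-" → "--" → "---" → "----"

Answer: "----"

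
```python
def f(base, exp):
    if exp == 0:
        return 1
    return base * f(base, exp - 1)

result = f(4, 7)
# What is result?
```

f(4, 7) = 4 * 4 * 4 * 4 * 4 * 4 * 4 = 16384

Answer: 16384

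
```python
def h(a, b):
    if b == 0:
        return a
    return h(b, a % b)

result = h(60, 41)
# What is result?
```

h(60, 41) -> h(41, 19) -> h(19, 3) -> h(3, 1) -> h(1, 0) -> 1

Answer: 1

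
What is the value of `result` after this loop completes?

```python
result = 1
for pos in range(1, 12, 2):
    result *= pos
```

Product of 1, 3, 5, ... up to 11
`result` takes the values: 1 → 3 → 15 → 105 → 945 → 10395

Answer: 10395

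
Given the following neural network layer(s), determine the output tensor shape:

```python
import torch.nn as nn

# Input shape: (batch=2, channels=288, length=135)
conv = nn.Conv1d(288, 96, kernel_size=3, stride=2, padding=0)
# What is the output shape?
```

Input: (2, 288, 135) -> Output: (2, 96, 67)

Answer: (2, 96, 67)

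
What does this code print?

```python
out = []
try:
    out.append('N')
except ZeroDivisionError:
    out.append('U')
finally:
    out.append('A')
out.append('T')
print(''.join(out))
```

Execution trace: 'N' (try body, no exception) → 'A' (finally) → 'T' (after the try/except). Output: NAT

Answer: NAT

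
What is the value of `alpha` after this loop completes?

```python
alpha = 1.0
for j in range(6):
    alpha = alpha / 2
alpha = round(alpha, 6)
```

Halving LR 6 times: 1 / 2^6
`alpha` takes the values: 1.0 → 0.5 → 0.25 → 0.125 → 0.0625 → 0.03125 → 0.015625

Answer: 0.015625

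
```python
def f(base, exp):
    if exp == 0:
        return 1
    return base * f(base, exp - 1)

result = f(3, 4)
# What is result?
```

f(3, 4) = 3 * 3 * 3 * 3 = 81

Answer: 81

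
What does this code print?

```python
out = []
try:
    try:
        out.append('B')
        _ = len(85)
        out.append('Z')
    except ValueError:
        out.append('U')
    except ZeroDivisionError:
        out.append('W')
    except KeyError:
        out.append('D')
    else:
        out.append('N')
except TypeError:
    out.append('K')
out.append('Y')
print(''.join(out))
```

Execution trace: 'B' (try body) → 'K' (outer except TypeError) → 'Y' (after the try/except). Output: BKY

Answer: BKY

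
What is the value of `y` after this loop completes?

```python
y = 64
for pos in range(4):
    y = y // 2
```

Halve 4 times: 64 // 2^4 = 4
`y` takes the values: 64 → 32 → 16 → 8 → 4

Answer: 4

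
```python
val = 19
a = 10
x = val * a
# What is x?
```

Trace:
`val = 19` → val = 19
`a = 10` → a = 10
`x = val * a` → x = 190
So x = 190

Answer: 190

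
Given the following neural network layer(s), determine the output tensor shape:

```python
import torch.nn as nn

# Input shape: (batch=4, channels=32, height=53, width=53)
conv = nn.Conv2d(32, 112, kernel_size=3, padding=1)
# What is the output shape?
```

Input: (4, 32, 53, 53) -> Output: (4, 112, 53, 53)

Answer: (4, 112, 53, 53)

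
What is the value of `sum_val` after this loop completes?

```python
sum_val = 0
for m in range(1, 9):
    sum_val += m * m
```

Sum of squares 1² to 8² = 204
`sum_val` takes the values: 0 → 1 → 5 → 14 → 30 → 55 → 91 → 140 → 204

Answer: 204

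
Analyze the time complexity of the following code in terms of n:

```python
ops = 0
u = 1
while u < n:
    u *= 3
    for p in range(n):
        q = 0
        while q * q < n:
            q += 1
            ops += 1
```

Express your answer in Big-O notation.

Each loop level contributes: log n × n × √n. Multiplying the contributions gives O(n√n log n).

Answer: O(n√n log n)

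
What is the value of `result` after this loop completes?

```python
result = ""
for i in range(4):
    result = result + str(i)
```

Concatenate digits 0 to 3
`result` takes the values: "" → "0" → "01" → "012" → "0123"

Answer: "0123"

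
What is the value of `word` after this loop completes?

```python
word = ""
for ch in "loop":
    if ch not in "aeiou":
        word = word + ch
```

Remove vowels from 'loop'
`word` takes the values: "" → "l" → "lp"

Answer: "lp"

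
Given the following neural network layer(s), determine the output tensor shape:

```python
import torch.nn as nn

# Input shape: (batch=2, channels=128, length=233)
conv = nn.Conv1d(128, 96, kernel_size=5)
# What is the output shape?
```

Input: (2, 128, 233) -> Output: (2, 96, 229)

Answer: (2, 96, 229)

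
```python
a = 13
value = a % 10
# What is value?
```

Trace:
`a = 13` → a = 13
`value = a % 10` → value = 3
So value = 3

Answer: 3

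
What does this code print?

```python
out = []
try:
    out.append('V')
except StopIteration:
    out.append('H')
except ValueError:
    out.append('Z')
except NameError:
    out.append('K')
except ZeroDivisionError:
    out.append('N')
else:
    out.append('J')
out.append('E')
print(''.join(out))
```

Execution trace: 'V' (try body, no exception) → 'J' (else) → 'E' (after the try/except). Output: VJE

Answer: VJE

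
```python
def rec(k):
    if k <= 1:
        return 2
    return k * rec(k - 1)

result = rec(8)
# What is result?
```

rec(8) = 8 * 7 * 6 * 5 * 4 * 3 * 2 * 2 = 80640

Answer: 80640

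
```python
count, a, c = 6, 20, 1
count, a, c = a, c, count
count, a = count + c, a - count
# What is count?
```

Trace:
`count, a, c = 6, 20, 1` → count = 6; a = 20; c = 1
`count, a, c = a, c, count` → count = 20; a = 1; c = 6
`count, a = count + c, a - count` → count = 26; a = -19
So count = 26

Answer: 26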